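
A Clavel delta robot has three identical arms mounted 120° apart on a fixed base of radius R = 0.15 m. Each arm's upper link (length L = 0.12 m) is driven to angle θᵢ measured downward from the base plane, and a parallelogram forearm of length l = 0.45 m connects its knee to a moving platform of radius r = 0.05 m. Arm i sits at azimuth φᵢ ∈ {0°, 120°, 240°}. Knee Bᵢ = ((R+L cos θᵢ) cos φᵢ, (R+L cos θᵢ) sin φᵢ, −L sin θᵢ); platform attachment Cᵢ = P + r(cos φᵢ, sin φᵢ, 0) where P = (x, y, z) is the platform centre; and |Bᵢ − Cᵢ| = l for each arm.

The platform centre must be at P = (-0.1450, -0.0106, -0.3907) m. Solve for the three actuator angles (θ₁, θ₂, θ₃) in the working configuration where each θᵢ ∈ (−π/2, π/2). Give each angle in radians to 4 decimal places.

θ₁ = 0.7850, θ₂ = -0.0877, θ₃ = -0.1750

rotate P by −φ1: (-0.1450, -0.0106, -0.3907)
  A=0.2450, B=-0.3907, C=(l²−L²−A²−y'²−z²)/(2L)=-0.1028
  θ1 = atan2(B,A) + arccos(C/0.4612) = 0.7850
φ2=120.0° → target in arm frame (0.0633, 0.1309)
  A cos θ + B sin θ = C:  0.0367·cos θ + -0.3907·sin θ = 0.0708
  γ=atan2(-0.3907,0.0367)=-1.4772;  ψ=arccos(0.1803)=1.3895;  θ2=γ+ψ≈-0.0877
φ3=240.0° → target in arm frame (0.0817, -0.1203)
  e−x'=0.0183;  (l²−L²−(e−x')²−y'²−z²)/2L = 0.0861
  θ3 = atan2(B,A) + arccos(C/0.3911) = -0.1750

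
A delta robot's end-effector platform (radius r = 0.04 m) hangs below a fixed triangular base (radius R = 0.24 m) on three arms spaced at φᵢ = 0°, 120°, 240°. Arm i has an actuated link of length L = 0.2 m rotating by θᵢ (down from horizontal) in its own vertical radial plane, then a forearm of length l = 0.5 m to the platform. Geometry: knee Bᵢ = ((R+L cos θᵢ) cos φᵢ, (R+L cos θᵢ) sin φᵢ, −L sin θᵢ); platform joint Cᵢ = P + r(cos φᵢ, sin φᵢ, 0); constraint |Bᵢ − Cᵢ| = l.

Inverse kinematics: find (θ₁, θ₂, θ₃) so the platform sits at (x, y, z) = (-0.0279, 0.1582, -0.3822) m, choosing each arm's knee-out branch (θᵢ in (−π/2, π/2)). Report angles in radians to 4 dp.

θ₁ = 0.6110, θ₂ = -0.2617, θ₃ = 0.9599

φ1=0.0° → target in arm frame (-0.0279, 0.1582)
  e−x'=0.2279;  (l²−L²−(e−x')²−y'²−z²)/2L = -0.0326
  √(A²+B²)=0.4450;  θ1 = -1.0331+1.6441 ≈ 0.6110
arm 2 (φ=120.0°): x'=0.1510, y'=-0.0549
  A=0.0490, B=-0.3822, C=(l²−L²−A²−y'²−z²)/(2L)=0.1462
  γ=atan2(-0.3822,0.0490)=-1.4432;  ψ=arccos(0.3795)=1.1815;  θ2=γ+ψ≈-0.2617
φ3=240.0° → target in arm frame (-0.1231, -0.1033)
  A=0.3231, B=-0.3822, C=(l²−L²−A²−y'²−z²)/(2L)=-0.1278
  √(A²+B²)=0.5004;  θ3 = -0.8691+1.8290 ≈ 0.9599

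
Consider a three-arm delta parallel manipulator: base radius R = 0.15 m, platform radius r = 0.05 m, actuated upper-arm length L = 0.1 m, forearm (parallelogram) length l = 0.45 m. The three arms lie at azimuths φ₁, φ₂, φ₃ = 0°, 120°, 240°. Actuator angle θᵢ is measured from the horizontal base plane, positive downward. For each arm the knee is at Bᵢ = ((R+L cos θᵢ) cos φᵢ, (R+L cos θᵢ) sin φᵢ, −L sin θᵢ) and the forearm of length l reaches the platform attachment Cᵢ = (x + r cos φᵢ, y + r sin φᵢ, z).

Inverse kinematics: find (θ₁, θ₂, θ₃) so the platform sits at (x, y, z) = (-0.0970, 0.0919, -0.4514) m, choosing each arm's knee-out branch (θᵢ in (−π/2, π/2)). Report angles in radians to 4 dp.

φ1=0.0° → target in arm frame (-0.0970, 0.0919)
  A cos θ + B sin θ = C:  0.1970·cos θ + -0.4514·sin θ = -0.2926
  √(A²+B²)=0.4925;  θ1 = -1.1593+2.2069 ≈ 1.0476
φ2=120.0° → target in arm frame (0.1281, 0.0381)
  A cos θ + B sin θ = C:  -0.0281·cos θ + -0.4514·sin θ = -0.0675
  γ=atan2(-0.4514,-0.0281)=-1.6329;  ψ=arccos(-0.1492)=1.7206;  θ2=γ+ψ≈0.0877
φ3=240.0° → target in arm frame (-0.0311, -0.1300)
  e−x'=0.1311;  (l²−L²−(e−x')²−y'²−z²)/2L = -0.2267
  √(A²+B²)=0.4700;  θ3 = -1.2882+2.0740 ≈ 0.7858

θ₁ = 1.0476, θ₂ = 0.0877, θ₃ = 0.7858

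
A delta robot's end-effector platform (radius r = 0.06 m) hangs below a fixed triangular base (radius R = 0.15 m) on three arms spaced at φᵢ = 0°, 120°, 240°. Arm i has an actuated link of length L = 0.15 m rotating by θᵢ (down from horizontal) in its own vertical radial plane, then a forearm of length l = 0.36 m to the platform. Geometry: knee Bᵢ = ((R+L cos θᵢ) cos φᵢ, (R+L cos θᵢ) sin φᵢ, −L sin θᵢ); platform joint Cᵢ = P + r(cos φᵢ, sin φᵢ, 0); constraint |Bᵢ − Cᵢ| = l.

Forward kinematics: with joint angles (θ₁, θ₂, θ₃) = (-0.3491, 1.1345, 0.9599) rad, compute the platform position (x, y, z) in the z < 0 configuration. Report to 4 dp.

(0.1964, -0.0290, -0.3059)

φ1=0.0°: virtual centre (0.2310, 0.0000, 0.0513), radius l
arm 2 at φ=120.0°: (R−r)+L cos θ2 = 0.1534;  O2 = (-0.0767, 0.1328, -0.1359)
arm 3 at φ=240.0°: (R−r)+L cos θ3 = 0.1760;  O3 = (-0.0880, -0.1525, -0.1229)
eliminate P² terms by subtracting sphere 1 from 2 and 3
plane₁₂: -0.6153x+0.2657y+-0.3745z = -0.0140
Cramer: x(z) = 0.0193-0.5790z;  y(z) = -0.0079+0.0688z
into |P−O₁|² = l²: 1.3399z² + 0.1414z + -0.0821 = 0;  Δ = 0.4600;  z = -0.3059 or 0.2003 → z<0 root = -0.3059
x = 0.1964, y = -0.0290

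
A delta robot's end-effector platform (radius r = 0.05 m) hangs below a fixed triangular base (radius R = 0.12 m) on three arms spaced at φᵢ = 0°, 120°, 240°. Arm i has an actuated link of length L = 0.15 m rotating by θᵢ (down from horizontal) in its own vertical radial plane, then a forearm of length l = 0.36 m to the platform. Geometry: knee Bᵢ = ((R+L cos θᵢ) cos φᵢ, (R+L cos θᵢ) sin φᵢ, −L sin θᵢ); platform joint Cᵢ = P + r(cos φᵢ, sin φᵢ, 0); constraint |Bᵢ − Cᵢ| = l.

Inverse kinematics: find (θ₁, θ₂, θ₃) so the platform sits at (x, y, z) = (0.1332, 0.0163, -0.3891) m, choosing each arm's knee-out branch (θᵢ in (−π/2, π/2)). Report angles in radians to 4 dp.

θ₁ = 0.2621, θ₂ = 0.9600, θ₃ = 1.0474

rotate P by −φ1: (0.1332, 0.0163, -0.3891)
  A cos θ + B sin θ = C:  -0.0632·cos θ + -0.3891·sin θ = -0.1619
  θ1 = atan2(B,A) + arccos(C/0.3942) = 0.2621
rotate P by −φ2: (-0.0525, -0.1235, -0.3891)
  A cos θ + B sin θ = C:  0.1225·cos θ + -0.3891·sin θ = -0.2485
  √(A²+B²)=0.4079;  θ2 = -1.2658+2.2259 ≈ 0.9600
arm 3 (φ=240.0°): x'=-0.0807, y'=0.1072
  A=0.1507, B=-0.3891, C=(l²−L²−A²−y'²−z²)/(2L)=-0.2617
  √(A²+B²)=0.4173;  θ3 = -1.2012+2.2487 ≈ 1.0474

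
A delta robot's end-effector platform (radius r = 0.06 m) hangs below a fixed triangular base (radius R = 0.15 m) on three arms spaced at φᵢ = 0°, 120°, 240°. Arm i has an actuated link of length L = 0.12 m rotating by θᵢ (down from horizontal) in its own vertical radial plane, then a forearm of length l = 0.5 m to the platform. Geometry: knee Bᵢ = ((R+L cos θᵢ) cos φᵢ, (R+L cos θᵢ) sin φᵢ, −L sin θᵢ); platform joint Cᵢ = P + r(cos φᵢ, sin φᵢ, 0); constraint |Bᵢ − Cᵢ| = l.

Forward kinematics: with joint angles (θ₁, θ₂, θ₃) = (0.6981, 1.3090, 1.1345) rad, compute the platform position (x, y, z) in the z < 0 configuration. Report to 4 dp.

(0.1007, -0.0301, -0.5696)

φ1=0.0°: virtual centre (0.1819, 0.0000, -0.0771), radius l
arm 2 at φ=120.0°: (R−r)+L cos θ2 = 0.1211;  centre 2 = (-0.0605, 0.1048, -0.1159)
φ3=240.0°: virtual centre (-0.0704, -0.1219, -0.1088), radius l
|centre ₂|²−|centre ₁|² = -0.0110;  |centre ₃|²−|centre ₁|² = -0.0074
[-0.4849 0.2097 -0.0776]·P = -0.0110;  [-0.5046 -0.2437 -0.0633]·P = -0.0074
det = 0.2240;  x = 0.0189+-0.1436z,  y = -0.0086+0.0378z
sphere 1 gives Az²+Bz+C=0 with A=1.0221, B=0.2004, C=-0.2174;  B²−4AC=0.9289;  roots -0.5696, 0.3734;  negative root z = -0.5696
x = 0.1007, y = -0.0301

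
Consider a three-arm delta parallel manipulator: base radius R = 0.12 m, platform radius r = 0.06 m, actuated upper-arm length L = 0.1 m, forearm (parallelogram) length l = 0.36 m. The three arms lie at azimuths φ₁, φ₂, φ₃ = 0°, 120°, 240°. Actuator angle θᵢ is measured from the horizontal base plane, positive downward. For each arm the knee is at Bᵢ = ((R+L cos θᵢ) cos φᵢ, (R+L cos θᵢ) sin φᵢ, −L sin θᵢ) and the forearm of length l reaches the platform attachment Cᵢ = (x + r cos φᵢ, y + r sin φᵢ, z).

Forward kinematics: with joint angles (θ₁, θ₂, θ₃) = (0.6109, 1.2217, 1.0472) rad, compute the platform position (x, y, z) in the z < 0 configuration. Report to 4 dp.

(0.0835, -0.0262, -0.4116)

arm 1 at φ=0.0°: (R−r)+L cos θ1 = 0.1419;  centre 1 = (0.1419, 0.0000, -0.0574)
φ2=120.0°: virtual centre (-0.0471, 0.0816, -0.0940), radius l
centre 3 = (0.1100·cos240.0°, 0.1100·sin240.0°, -0.0866) = (-0.0550, -0.0953, -0.0866)
subtract pairs → two planes through P
plane₁₂: -0.3780x+0.1632y+-0.0732z = -0.0057
Cramer: x(z) = 0.0126-0.1724z;  y(z) = -0.0059+0.0493z
quadratic in z: (1.0321)z²+(0.1587)z+(-0.1095)=0, √Δ=0.6910 → z ∈ {-0.4116, 0.2578}; z = -0.4116 (taking z<0)
x = 0.0835, y = -0.0262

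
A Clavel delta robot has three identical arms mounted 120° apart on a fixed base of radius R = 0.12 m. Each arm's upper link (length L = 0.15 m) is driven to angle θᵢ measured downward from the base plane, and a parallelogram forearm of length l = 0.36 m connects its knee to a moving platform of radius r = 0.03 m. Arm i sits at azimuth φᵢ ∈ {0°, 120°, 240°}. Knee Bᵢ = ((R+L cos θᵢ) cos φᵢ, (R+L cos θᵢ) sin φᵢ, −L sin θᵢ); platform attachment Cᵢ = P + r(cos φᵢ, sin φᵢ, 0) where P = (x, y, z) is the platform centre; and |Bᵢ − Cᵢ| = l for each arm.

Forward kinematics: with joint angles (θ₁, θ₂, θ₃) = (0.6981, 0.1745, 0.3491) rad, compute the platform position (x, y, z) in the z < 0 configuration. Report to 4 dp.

(-0.0674, 0.0215, -0.3310)

arm 1 at φ=0.0°: e+L cos θ1 = 0.2049;  S1 = (0.2049, 0.0000, -0.0964)
arm 2 at φ=120.0°: e+L cos θ2 = 0.2377;  S2 = (-0.1189, 0.2059, -0.0260)
S3 = (0.2310·cos240.0°, 0.2310·sin240.0°, -0.0513) = (-0.1155, -0.2000, -0.0513)
|S₂|²−|S₁|² = 0.0059;  |S₃|²−|S₁|² = 0.0047
plane₁₂: -0.6475x+0.4117y+0.1407z = 0.0059
det = 0.5229;  x = -0.0082+0.1787z,  y = 0.0014+-0.0608z
sphere 1 gives Az²+Bz+C=0 with A=1.0356, B=0.1165, C=-0.0749;  B²−4AC=0.3238;  roots -0.3310, 0.2185;  negative root z = -0.3310
x = -0.0674, y = 0.0215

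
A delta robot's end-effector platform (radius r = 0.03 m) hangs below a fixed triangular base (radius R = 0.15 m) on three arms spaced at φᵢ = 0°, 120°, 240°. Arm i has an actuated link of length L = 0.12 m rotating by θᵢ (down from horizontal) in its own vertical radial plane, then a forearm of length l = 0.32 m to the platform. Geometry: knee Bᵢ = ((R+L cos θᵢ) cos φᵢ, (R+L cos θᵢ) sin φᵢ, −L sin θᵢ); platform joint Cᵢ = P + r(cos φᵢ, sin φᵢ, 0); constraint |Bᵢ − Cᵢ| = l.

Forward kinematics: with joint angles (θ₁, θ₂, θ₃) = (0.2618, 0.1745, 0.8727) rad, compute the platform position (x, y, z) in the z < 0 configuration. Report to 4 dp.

arm 1 at φ=0.0°: ρ1 = 0.2359;  S1 = (0.2359, 0.0000, -0.0311)
arm 2 at φ=120.0°: ρ2 = 0.2382;  S2 = (-0.1191, 0.2063, -0.0208)
arm 3 at φ=240.0°: ρ3 = 0.1971;  S3 = (-0.0986, -0.1707, -0.0919)
subtract pairs → two planes through P
plane₁₂: -0.7100x+0.4125y+0.0204z = 0.0005
Cramer: x(z) = 0.0070-0.0834z;  y(z) = 0.0134-0.1931z
sphere 1 gives Az²+Bz+C=0 with A=1.0443, B=0.0951, C=-0.0489;  B²−4AC=0.2132;  roots -0.2666, 0.1755;  negative root z = -0.2666
x = 0.0293, y = 0.0649

(0.0293, 0.0649, -0.2666)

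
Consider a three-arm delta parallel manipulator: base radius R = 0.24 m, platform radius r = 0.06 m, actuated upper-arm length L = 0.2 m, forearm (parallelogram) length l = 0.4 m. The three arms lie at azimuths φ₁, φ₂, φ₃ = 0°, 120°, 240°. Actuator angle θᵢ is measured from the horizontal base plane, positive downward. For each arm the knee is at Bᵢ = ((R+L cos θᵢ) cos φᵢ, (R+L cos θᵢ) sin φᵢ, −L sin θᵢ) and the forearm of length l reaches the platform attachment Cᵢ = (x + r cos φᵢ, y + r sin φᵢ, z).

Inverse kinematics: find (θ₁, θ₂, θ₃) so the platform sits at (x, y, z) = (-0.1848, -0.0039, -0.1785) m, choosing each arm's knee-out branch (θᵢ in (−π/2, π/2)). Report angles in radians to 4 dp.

arm 1 (φ=0.0°): x'=-0.1848, y'=-0.0039
  A=0.3648, B=-0.1785, C=(l²−L²−A²−y'²−z²)/(2L)=-0.1124
  θ1 = atan2(B,A) + arccos(C/0.4061) = 1.3961
φ2=120.0° → target in arm frame (0.0890, 0.1620)
  e−x'=0.0910;  (l²−L²−(e−x')²−y'²−z²)/2L = 0.1340
  θ2 = atan2(B,A) + arccos(C/0.2003) = -0.2616
rotate P by −φ3: (0.0958, -0.1581, -0.1785)
  e−x'=0.0842;  (l²−L²−(e−x')²−y'²−z²)/2L = 0.1401
  √(A²+B²)=0.1974;  θ3 = -1.1299+0.7813 ≈ -0.3486

θ₁ = 1.3961, θ₂ = -0.2616, θ₃ = -0.3486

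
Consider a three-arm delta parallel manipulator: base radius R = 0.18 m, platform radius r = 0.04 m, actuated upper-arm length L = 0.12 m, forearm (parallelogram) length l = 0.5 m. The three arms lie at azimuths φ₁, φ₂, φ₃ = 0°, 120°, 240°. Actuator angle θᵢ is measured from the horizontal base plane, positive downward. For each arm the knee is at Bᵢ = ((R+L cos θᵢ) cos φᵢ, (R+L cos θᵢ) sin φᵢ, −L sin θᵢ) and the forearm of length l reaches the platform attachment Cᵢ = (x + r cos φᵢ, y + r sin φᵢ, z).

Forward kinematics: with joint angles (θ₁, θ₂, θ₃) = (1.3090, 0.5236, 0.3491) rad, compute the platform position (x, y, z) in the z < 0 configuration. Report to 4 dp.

O1 = (0.1711·cos0.0°, 0.1711·sin0.0°, -0.1159) = (0.1711, 0.0000, -0.1159)
O2 = (0.2439·cos120.0°, 0.2439·sin120.0°, -0.0600) = (-0.1220, 0.2112, -0.0600)
φ3=240.0°: virtual centre (-0.1264, -0.2189, -0.0410), radius l
subtract pairs → two planes through P
plane₁₂: -0.5860x+0.4225y+0.1118z = 0.0204
Cramer: x(z) = -0.0366+0.2209z;  y(z) = -0.0025+0.0418z
sphere 1 gives Az²+Bz+C=0 with A=1.0506, B=0.1398, C=-0.1934;  B²−4AC=0.8324;  roots -0.5008, 0.3677;  negative root z = -0.5008
x = -0.1473, y = -0.0234

(-0.1473, -0.0234, -0.5008)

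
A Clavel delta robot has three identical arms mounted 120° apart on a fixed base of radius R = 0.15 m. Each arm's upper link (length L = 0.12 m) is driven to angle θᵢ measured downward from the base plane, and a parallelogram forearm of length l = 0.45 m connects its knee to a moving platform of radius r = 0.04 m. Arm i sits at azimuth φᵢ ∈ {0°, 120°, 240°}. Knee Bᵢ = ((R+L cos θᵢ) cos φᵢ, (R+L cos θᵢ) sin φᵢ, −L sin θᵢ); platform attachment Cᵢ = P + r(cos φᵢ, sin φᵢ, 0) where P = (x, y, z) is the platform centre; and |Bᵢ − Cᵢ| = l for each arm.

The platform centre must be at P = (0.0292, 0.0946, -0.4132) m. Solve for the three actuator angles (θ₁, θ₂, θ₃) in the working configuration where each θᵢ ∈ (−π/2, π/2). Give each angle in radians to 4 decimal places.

θ₁ = 0.1744, θ₂ = -0.0003, θ₃ = 0.6981

arm 1 (φ=0.0°): x'=0.0292, y'=0.0946
  A cos θ + B sin θ = C:  0.0808·cos θ + -0.4132·sin θ = 0.0079
  √(A²+B²)=0.4210;  θ1 = -1.3777+1.5521 ≈ 0.1744
φ2=120.0° → target in arm frame (0.0673, -0.0726)
  A cos θ + B sin θ = C:  0.0427·cos θ + -0.4132·sin θ = 0.0428
  γ=atan2(-0.4132,0.0427)=-1.4679;  ψ=arccos(0.1031)=1.4675;  θ2=γ+ψ≈-0.0003
φ3=240.0° → target in arm frame (-0.0965, -0.0220)
  A=0.2065, B=-0.4132, C=(l²−L²−A²−y'²−z²)/(2L)=-0.1074
  √(A²+B²)=0.4619;  θ3 = -1.1073+1.8054 ≈ 0.6981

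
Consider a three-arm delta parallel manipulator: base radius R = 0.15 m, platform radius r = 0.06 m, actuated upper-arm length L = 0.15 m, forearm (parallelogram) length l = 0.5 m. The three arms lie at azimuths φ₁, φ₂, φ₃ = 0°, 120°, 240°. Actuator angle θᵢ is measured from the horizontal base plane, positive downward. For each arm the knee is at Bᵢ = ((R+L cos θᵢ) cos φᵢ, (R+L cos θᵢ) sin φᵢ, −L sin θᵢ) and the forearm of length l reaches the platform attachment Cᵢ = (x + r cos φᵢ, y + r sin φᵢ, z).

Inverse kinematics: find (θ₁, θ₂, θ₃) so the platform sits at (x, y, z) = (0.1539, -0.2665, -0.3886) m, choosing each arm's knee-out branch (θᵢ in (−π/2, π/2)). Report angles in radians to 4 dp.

θ₁ = -0.1747, θ₂ = 1.3089, θ₃ = -0.1745

arm 1 (φ=0.0°): x'=0.1539, y'=-0.2665
  A cos θ + B sin θ = C:  -0.0639·cos θ + -0.3886·sin θ = 0.0046
  √(A²+B²)=0.3938;  θ1 = -1.7338+1.5591 ≈ -0.1747
arm 2 (φ=120.0°): x'=-0.3077, y'=0.0000
  A cos θ + B sin θ = C:  0.3977·cos θ + -0.3886·sin θ = -0.2724
  √(A²+B²)=0.5561;  θ2 = -0.7738+2.0827 ≈ 1.3089
rotate P by −φ3: (0.1538, 0.2665, -0.3886)
  e−x'=-0.0638;  (l²−L²−(e−x')²−y'²−z²)/2L = 0.0046
  γ=atan2(-0.3886,-0.0638)=-1.7336;  ψ=arccos(0.0116)=1.5592;  θ3=γ+ψ≈-0.1745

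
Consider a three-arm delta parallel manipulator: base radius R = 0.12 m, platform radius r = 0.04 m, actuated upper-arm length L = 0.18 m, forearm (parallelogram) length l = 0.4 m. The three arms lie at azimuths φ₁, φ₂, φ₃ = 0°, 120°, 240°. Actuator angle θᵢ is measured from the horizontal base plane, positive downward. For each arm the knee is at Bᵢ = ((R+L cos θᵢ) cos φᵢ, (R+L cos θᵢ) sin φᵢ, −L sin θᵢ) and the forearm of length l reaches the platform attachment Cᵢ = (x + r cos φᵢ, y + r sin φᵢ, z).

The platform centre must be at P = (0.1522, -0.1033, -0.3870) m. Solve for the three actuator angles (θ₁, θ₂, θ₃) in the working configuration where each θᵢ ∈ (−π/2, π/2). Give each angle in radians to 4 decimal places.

φ1=0.0° → target in arm frame (0.1522, -0.1033)
  e−x'=-0.0722;  (l²−L²−(e−x')²−y'²−z²)/2L = -0.1057
  θ1 = atan2(B,A) + arccos(C/0.3937) = 0.0874
rotate P by −φ2: (-0.1656, -0.0802, -0.3870)
  e−x'=0.2456;  (l²−L²−(e−x')²−y'²−z²)/2L = -0.2469
  γ=atan2(-0.3870,0.2456)=-1.0054;  ψ=arccos(-0.5388)=2.1398;  θ2=γ+ψ≈1.1344
φ3=240.0° → target in arm frame (0.0134, 0.1835)
  A=0.0666, B=-0.3870, C=(l²−L²−A²−y'²−z²)/(2L)=-0.1674
  γ=atan2(-0.3870,0.0666)=-1.4003;  ψ=arccos(-0.4263)=2.0112;  θ3=γ+ψ≈0.6109

θ₁ = 0.0874, θ₂ = 1.1344, θ₃ = 0.6109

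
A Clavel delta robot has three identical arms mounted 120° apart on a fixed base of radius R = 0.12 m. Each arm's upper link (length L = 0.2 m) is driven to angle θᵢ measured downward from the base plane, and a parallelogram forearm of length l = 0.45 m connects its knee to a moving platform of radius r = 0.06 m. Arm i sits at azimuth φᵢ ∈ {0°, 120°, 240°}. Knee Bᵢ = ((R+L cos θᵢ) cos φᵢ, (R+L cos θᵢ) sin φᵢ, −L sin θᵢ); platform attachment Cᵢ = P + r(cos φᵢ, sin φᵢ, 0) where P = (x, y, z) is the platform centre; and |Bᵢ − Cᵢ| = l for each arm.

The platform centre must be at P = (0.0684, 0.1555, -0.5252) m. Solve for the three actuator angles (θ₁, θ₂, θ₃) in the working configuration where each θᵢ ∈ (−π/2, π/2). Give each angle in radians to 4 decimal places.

rotate P by −φ1: (0.0684, 0.1555, -0.5252)
  e−x'=-0.0084;  (l²−L²−(e−x')²−y'²−z²)/2L = -0.3440
  θ1 = atan2(B,A) + arccos(C/0.5253) = 0.6980
arm 2 (φ=120.0°): x'=0.1005, y'=-0.1370
  e−x'=-0.0405;  (l²−L²−(e−x')²−y'²−z²)/2L = -0.3343
  √(A²+B²)=0.5268;  θ2 = -1.6477+2.2584 ≈ 0.6108
φ3=240.0° → target in arm frame (-0.1689, -0.0185)
  e−x'=0.2289;  (l²−L²−(e−x')²−y'²−z²)/2L = -0.4151
  θ3 = atan2(B,A) + arccos(C/0.5729) = 1.2215

θ₁ = 0.6980, θ₂ = 0.6108, θ₃ = 1.2215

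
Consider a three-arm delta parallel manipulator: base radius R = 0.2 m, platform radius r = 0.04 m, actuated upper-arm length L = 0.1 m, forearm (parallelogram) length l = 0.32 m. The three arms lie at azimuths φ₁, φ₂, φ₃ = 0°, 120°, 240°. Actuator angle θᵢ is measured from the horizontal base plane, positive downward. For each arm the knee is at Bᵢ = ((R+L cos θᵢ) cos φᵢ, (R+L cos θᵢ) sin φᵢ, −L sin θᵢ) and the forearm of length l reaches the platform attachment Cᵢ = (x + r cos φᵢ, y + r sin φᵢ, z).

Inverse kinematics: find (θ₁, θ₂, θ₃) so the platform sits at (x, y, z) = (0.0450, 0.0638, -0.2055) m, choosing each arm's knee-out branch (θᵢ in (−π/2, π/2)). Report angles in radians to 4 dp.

θ₁ = -0.2624, θ₂ = -0.0878, θ₃ = 0.9601

φ1=0.0° → target in arm frame (0.0450, 0.0638)
  A cos θ + B sin θ = C:  0.1150·cos θ + -0.2055·sin θ = 0.1644
  θ1 = atan2(B,A) + arccos(C/0.2355) = -0.2624
φ2=120.0° → target in arm frame (0.0328, -0.0709)
  A=0.1272, B=-0.2055, C=(l²−L²−A²−y'²−z²)/(2L)=0.1448
  √(A²+B²)=0.2417;  θ2 = -1.0164+0.9286 ≈ -0.0878
rotate P by −φ3: (-0.0778, 0.0071, -0.2055)
  e−x'=0.2378;  (l²−L²−(e−x')²−y'²−z²)/2L = -0.0320
  θ3 = atan2(B,A) + arccos(C/0.3143) = 0.9601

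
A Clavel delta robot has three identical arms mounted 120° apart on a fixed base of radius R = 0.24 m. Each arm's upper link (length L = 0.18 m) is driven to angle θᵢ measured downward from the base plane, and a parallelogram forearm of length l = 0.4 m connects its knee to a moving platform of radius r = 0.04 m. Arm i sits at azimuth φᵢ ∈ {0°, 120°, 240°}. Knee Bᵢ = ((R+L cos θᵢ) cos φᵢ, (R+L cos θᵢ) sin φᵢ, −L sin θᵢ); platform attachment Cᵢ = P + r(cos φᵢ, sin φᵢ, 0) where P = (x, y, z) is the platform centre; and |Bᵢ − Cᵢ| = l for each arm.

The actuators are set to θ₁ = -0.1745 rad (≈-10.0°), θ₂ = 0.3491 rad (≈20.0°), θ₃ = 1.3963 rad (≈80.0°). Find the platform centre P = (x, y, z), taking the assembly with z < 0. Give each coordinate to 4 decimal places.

(0.1123, 0.1219, -0.2425)

S1 = (0.3773·cos0.0°, 0.3773·sin0.0°, 0.0313) = (0.3773, 0.0000, 0.0313)
φ2=120.0°: virtual centre (-0.1846, 0.3197, -0.0616), radius l
S3 = (0.2313·cos240.0°, 0.2313·sin240.0°, -0.1773) = (-0.1156, -0.2003, -0.1773)
subtract pairs → two planes through P
[-1.1237 0.6394 -0.1856]·P = -0.0032;  [-0.9858 -0.4005 -0.4170]·P = -0.0584
Cramer: x(z) = 0.0358-0.3156z;  y(z) = 0.0578-0.2644z
into |P−S₁|² = l²: 1.1695z² + 0.1225z + -0.0391 = 0;  Δ = 0.1978;  z = -0.2425 or 0.1377 → z<0 root = -0.2425
x = 0.1123, y = 0.1219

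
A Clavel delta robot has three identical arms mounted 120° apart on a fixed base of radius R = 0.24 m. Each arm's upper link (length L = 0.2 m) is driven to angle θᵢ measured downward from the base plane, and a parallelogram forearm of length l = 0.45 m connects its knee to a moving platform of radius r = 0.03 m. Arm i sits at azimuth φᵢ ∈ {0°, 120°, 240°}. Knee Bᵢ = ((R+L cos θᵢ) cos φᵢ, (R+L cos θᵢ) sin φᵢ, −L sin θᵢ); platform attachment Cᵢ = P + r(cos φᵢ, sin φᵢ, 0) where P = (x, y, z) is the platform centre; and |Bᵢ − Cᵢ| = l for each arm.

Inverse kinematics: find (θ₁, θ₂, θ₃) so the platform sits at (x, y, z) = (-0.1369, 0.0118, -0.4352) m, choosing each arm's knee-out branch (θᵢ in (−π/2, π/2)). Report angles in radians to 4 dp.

θ₁ = 1.3965, θ₂ = 0.6110, θ₃ = 0.6983

φ1=0.0° → target in arm frame (-0.1369, 0.0118)
  A=0.3469, B=-0.4352, C=(l²−L²−A²−y'²−z²)/(2L)=-0.3684
  √(A²+B²)=0.5565;  θ1 = -0.8978+2.2943 ≈ 1.3965
arm 2 (φ=120.0°): x'=0.0787, y'=0.1127
  e−x'=0.1313;  (l²−L²−(e−x')²−y'²−z²)/2L = -0.1421
  θ2 = atan2(B,A) + arccos(C/0.4546) = 0.6110
φ3=240.0° → target in arm frame (0.0582, -0.1245)
  e−x'=0.1518;  (l²−L²−(e−x')²−y'²−z²)/2L = -0.1636
  θ3 = atan2(B,A) + arccos(C/0.4609) = 0.6983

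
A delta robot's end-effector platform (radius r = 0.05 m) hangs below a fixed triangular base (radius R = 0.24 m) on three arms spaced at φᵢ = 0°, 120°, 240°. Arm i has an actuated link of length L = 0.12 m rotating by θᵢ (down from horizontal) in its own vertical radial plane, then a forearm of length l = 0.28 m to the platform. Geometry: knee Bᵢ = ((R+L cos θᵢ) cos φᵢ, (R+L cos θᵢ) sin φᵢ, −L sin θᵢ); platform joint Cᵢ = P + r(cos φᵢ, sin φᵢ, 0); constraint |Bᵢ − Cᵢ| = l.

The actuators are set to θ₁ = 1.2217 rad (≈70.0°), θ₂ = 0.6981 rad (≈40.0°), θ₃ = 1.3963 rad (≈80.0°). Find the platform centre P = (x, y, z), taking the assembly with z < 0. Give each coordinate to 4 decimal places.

(-0.0137, 0.0534, -0.2378)

φ1=0.0°: virtual centre (0.2310, 0.0000, -0.1128), radius l
arm 2 at φ=120.0°: (R−r)+L cos θ2 = 0.2819;  centre 2 = (-0.1410, 0.2442, -0.0771)
centre 3 = (0.2108·cos240.0°, 0.2108·sin240.0°, -0.1182) = (-0.1054, -0.1826, -0.1182)
eliminate P² terms by subtracting sphere 1 from 2 and 3
[-0.7440 0.4883 0.0713]·P = 0.0193;  [-0.6729 -0.3652 -0.0108]·P = -0.0077
Cramer: x(z) = -0.0055+0.0345z;  y(z) = 0.0312-0.0933z
sphere 1 gives Az²+Bz+C=0 with A=1.0099, B=0.2034, C=-0.0088;  B²−4AC=0.0767;  roots -0.2378, 0.0364;  negative root z = -0.2378
x = -0.0137, y = 0.0534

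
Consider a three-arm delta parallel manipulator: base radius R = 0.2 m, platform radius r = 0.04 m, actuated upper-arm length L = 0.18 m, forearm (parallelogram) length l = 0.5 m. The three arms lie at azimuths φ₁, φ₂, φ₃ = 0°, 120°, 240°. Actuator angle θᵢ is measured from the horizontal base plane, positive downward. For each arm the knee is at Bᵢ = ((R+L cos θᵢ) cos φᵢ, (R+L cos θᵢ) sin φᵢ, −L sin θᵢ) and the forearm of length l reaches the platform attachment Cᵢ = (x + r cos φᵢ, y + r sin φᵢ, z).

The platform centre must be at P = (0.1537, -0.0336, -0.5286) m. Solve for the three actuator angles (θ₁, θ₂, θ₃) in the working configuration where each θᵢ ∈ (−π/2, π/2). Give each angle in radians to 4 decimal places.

rotate P by −φ1: (0.1537, -0.0336, -0.5286)
  A=0.0063, B=-0.5286, C=(l²−L²−A²−y'²−z²)/(2L)=-0.1750
  γ=atan2(-0.5286,0.0063)=-1.5589;  ψ=arccos(-0.3310)=1.9081;  θ1=γ+ψ≈0.3492
φ2=120.0° → target in arm frame (-0.1059, -0.1163)
  A=0.2659, B=-0.5286, C=(l²−L²−A²−y'²−z²)/(2L)=-0.4058
  √(A²+B²)=0.5917;  θ2 = -1.1047+2.3264 ≈ 1.2217
φ3=240.0° → target in arm frame (-0.0478, 0.1499)
  e−x'=0.2078;  (l²−L²−(e−x')²−y'²−z²)/2L = -0.3540
  θ3 = atan2(B,A) + arccos(C/0.5680) = 1.0475

θ₁ = 0.3492, θ₂ = 1.2217, θ₃ = 1.0475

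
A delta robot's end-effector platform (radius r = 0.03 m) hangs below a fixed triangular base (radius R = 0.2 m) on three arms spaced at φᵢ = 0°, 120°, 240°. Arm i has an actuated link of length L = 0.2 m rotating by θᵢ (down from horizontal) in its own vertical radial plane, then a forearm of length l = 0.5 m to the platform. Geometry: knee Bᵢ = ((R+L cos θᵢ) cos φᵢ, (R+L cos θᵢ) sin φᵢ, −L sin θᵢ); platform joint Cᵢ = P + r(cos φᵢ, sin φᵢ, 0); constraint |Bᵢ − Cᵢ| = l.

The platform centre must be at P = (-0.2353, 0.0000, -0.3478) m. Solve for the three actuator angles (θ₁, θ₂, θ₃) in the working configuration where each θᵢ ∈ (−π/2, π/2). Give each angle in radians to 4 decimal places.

θ₁ = 1.2215, θ₂ = -0.1745, θ₃ = -0.1745

φ1=0.0° → target in arm frame (-0.2353, 0.0000)
  e−x'=0.4053;  (l²−L²−(e−x')²−y'²−z²)/2L = -0.1881
  θ1 = atan2(B,A) + arccos(C/0.5341) = 1.2215
rotate P by −φ2: (0.1176, 0.2038, -0.3478)
  A=0.0524, B=-0.3478, C=(l²−L²−A²−y'²−z²)/(2L)=0.1119
  √(A²+B²)=0.3517;  θ2 = -1.4214+1.2469 ≈ -0.1745
φ3=240.0° → target in arm frame (0.1177, -0.2038)
  A=0.0523, B=-0.3478, C=(l²−L²−A²−y'²−z²)/(2L)=0.1119
  θ3 = atan2(B,A) + arccos(C/0.3517) = -0.1745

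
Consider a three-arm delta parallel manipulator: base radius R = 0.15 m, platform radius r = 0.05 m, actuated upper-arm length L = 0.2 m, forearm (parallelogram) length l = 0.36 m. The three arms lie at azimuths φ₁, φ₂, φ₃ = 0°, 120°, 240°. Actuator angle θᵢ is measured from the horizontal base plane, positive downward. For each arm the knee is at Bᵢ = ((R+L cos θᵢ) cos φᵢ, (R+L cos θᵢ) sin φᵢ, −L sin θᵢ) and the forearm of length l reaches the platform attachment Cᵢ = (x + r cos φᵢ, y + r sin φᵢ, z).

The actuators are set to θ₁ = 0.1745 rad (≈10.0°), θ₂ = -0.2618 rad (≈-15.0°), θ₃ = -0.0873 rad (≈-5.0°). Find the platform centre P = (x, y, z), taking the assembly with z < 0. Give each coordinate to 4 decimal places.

S1 = (0.2970·cos0.0°, 0.2970·sin0.0°, -0.0347) = (0.2970, 0.0000, -0.0347)
arm 2 at φ=120.0°: e+L cos θ2 = 0.2932;  S2 = (-0.1466, 0.2539, 0.0518)
arm 3 at φ=240.0°: e+L cos θ3 = 0.2992;  S3 = (-0.1496, -0.2591, 0.0174)
|S₂|²−|S₁|² = -0.0008;  |S₃|²−|S₁|² = 0.0005
plane₁₂: -0.8871x+0.5078y+0.1730z = -0.0008
det = 0.9133;  x = 0.0002+0.1562z,  y = -0.0012+-0.0678z
quadratic in z: (1.0290)z²+(-0.0231)z+(-0.0403)=0, √Δ=0.4080 → z ∈ {-0.1870, 0.2095}; z = -0.1870 (taking z<0)
x = -0.0290, y = 0.0115

(-0.0290, 0.0115, -0.1870)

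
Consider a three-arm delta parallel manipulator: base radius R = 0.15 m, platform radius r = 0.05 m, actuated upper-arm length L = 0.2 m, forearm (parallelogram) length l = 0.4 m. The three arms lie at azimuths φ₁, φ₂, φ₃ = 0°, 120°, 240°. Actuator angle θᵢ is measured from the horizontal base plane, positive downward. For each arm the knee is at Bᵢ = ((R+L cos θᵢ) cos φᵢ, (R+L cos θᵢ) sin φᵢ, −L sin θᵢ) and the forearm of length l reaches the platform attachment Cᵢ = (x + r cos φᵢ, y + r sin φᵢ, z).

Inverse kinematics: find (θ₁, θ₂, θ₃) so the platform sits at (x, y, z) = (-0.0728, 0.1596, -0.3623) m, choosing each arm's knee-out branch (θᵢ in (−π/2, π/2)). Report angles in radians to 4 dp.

rotate P by −φ1: (-0.0728, 0.1596, -0.3623)
  A cos θ + B sin θ = C:  0.1728·cos θ + -0.3623·sin θ = -0.1665
  √(A²+B²)=0.4014;  θ1 = -1.1258+1.9985 ≈ 0.8727
φ2=120.0° → target in arm frame (0.1746, -0.0168)
  e−x'=-0.0746;  (l²−L²−(e−x')²−y'²−z²)/2L = -0.0428
  γ=atan2(-0.3623,-0.0746)=-1.7739;  ψ=arccos(-0.1156)=1.6867;  θ2=γ+ψ≈-0.0872
φ3=240.0° → target in arm frame (-0.1018, -0.1428)
  A cos θ + B sin θ = C:  0.2018·cos θ + -0.3623·sin θ = -0.1810
  √(A²+B²)=0.4147;  θ3 = -1.0626+2.0224 ≈ 0.9599

θ₁ = 0.8727, θ₂ = -0.0872, θ₃ = 0.9599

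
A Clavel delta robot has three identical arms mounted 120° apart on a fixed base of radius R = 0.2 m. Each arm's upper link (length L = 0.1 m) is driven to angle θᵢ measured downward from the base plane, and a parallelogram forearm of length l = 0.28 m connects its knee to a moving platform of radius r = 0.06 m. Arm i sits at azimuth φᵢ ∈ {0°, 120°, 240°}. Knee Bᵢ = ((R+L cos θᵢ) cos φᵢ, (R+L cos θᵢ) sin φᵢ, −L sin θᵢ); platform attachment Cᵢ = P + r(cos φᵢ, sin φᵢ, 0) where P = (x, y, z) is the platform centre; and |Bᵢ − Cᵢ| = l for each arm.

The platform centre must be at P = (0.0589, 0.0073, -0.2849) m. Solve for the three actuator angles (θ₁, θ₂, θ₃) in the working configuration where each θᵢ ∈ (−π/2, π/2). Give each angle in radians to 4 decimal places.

φ1=0.0° → target in arm frame (0.0589, 0.0073)
  e−x'=0.0811;  (l²−L²−(e−x')²−y'²−z²)/2L = -0.0970
  γ=atan2(-0.2849,0.0811)=-1.2935;  ψ=arccos(-0.3274)=1.9044;  θ1=γ+ψ≈0.6109
arm 2 (φ=120.0°): x'=-0.0231, y'=-0.0547
  A cos θ + B sin θ = C:  0.1631·cos θ + -0.2849·sin θ = -0.2118
  θ2 = atan2(B,A) + arccos(C/0.3283) = 1.2214
arm 3 (φ=240.0°): x'=-0.0358, y'=0.0474
  e−x'=0.1758;  (l²−L²−(e−x')²−y'²−z²)/2L = -0.2295
  θ3 = atan2(B,A) + arccos(C/0.3348) = 1.3083

θ₁ = 0.6109, θ₂ = 1.2214, θ₃ = 1.3083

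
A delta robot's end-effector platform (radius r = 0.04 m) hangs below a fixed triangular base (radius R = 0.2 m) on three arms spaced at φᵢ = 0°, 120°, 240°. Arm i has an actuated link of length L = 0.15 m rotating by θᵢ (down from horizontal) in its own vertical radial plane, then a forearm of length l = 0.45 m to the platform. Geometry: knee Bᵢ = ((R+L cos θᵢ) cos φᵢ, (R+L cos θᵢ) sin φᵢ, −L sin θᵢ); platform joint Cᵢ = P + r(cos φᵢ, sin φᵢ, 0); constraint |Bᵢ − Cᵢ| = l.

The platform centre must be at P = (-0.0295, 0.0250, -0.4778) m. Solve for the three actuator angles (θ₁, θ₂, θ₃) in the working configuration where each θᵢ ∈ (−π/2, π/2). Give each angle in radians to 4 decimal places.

θ₁ = 0.9601, θ₂ = 0.6982, θ₃ = 0.8725

rotate P by −φ1: (-0.0295, 0.0250, -0.4778)
  A=0.1895, B=-0.4778, C=(l²−L²−A²−y'²−z²)/(2L)=-0.2828
  γ=atan2(-0.4778,0.1895)=-1.1932;  ψ=arccos(-0.5501)=2.1533;  θ1=γ+ψ≈0.9601
arm 2 (φ=120.0°): x'=0.0364, y'=0.0130
  A cos θ + B sin θ = C:  0.1236·cos θ + -0.4778·sin θ = -0.2125
  √(A²+B²)=0.4935;  θ2 = -1.3177+2.0158 ≈ 0.6982
φ3=240.0° → target in arm frame (-0.0069, -0.0380)
  A=0.1669, B=-0.4778, C=(l²−L²−A²−y'²−z²)/(2L)=-0.2587
  γ=atan2(-0.4778,0.1669)=-1.2347;  ψ=arccos(-0.5111)=2.1072;  θ3=γ+ψ≈0.8725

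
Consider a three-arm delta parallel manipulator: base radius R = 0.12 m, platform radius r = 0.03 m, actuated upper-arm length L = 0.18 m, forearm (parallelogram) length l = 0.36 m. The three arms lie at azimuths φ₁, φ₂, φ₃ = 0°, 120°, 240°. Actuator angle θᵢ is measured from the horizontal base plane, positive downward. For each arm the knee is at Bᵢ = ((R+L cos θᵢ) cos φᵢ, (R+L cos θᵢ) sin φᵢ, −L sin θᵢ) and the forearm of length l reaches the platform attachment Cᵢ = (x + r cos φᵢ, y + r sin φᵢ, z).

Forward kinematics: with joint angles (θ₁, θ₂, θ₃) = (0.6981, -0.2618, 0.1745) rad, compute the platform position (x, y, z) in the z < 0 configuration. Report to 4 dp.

(-0.0987, 0.0438, -0.2606)

centre 1 = (0.2279·cos0.0°, 0.2279·sin0.0°, -0.1157) = (0.2279, 0.0000, -0.1157)
arm 2 at φ=120.0°: ρ2 = 0.2639;  centre 2 = (-0.1319, 0.2285, 0.0466)
centre 3 = (0.2673·cos240.0°, 0.2673·sin240.0°, -0.0313) = (-0.1336, -0.2315, -0.0313)
eliminate P² terms by subtracting sphere 1 from 2 and 3
plane₁₂: -0.7196x+0.4570y+0.3246z = 0.0065
det = 0.6636;  x = -0.0094+0.3427z,  y = -0.0006+-0.1705z
sphere 1 gives Az²+Bz+C=0 with A=1.1465, B=0.0690, C=-0.0599;  B²−4AC=0.2795;  roots -0.2606, 0.2005;  negative root z = -0.2606
x = -0.0987, y = 0.0438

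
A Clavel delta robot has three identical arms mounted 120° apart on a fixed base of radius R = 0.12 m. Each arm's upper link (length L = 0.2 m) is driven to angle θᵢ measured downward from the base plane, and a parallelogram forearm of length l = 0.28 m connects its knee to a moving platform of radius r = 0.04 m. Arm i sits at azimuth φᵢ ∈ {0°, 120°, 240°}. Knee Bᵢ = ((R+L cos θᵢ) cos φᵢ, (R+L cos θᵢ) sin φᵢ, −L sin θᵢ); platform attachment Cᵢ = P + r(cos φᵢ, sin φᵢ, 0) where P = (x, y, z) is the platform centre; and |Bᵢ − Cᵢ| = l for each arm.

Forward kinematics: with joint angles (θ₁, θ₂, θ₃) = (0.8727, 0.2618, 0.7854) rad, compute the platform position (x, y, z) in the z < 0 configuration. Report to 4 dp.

φ1=0.0°: virtual centre (0.2086, 0.0000, -0.1532), radius l
arm 2 at φ=120.0°: ρ2 = 0.2732;  centre 2 = (-0.1366, 0.2366, -0.0518)
centre 3 = (0.2214·cos240.0°, 0.2214·sin240.0°, -0.1414) = (-0.1107, -0.1918, -0.1414)
|centre ₂|²−|centre ₁|² = 0.0103;  |centre ₃|²−|centre ₁|² = 0.0021
plane₁₂: -0.6903x+0.4732y+0.2029z = 0.0103
Cramer: x(z) = -0.0087+0.1570z;  y(z) = 0.0091-0.1998z
sphere 1 gives Az²+Bz+C=0 with A=1.0646, B=0.2346, C=-0.0076;  B²−4AC=0.0875;  roots -0.2491, 0.0288;  negative root z = -0.2491
x = -0.0478, y = 0.0589

(-0.0478, 0.0589, -0.2491)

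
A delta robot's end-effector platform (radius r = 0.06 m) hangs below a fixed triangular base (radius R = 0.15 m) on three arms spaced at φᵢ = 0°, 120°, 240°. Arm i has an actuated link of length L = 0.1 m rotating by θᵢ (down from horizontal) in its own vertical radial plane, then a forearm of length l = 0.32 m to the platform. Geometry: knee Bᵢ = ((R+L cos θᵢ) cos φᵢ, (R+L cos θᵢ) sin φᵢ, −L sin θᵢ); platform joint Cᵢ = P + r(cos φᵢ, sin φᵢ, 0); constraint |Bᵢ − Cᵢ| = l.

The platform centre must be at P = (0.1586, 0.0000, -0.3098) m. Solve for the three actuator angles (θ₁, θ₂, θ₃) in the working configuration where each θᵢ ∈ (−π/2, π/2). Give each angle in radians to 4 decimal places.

θ₁ = -0.0870, θ₂ = 1.3094, θ₃ = 1.3094

rotate P by −φ1: (0.1586, 0.0000, -0.3098)
  e−x'=-0.0686;  (l²−L²−(e−x')²−y'²−z²)/2L = -0.0414
  √(A²+B²)=0.3173;  θ1 = -1.7887+1.7017 ≈ -0.0870
φ2=120.0° → target in arm frame (-0.0793, -0.1374)
  A cos θ + B sin θ = C:  0.1693·cos θ + -0.3098·sin θ = -0.2555
  √(A²+B²)=0.3530;  θ2 = -1.0707+2.3800 ≈ 1.3094
φ3=240.0° → target in arm frame (-0.0793, 0.1374)
  A cos θ + B sin θ = C:  0.1693·cos θ + -0.3098·sin θ = -0.2555
  θ3 = atan2(B,A) + arccos(C/0.3530) = 1.3094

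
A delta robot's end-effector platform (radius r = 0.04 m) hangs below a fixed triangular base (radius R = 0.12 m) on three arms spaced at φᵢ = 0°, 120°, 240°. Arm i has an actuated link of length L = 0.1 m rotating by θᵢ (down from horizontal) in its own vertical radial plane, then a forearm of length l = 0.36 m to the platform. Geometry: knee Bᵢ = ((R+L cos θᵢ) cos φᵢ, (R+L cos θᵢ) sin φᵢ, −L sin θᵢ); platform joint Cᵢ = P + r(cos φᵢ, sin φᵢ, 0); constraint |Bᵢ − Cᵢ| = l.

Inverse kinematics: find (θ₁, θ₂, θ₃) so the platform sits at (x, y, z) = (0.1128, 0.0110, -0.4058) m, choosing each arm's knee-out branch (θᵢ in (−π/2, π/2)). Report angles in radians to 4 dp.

φ1=0.0° → target in arm frame (0.1128, 0.0110)
  A=-0.0328, B=-0.4058, C=(l²−L²−A²−y'²−z²)/(2L)=-0.2314
  √(A²+B²)=0.4071;  θ1 = -1.6514+2.1752 ≈ 0.5237
arm 2 (φ=120.0°): x'=-0.0469, y'=-0.1032
  A=0.1269, B=-0.4058, C=(l²−L²−A²−y'²−z²)/(2L)=-0.3591
  γ=atan2(-0.4058,0.1269)=-1.2678;  ψ=arccos(-0.8446)=2.5766;  θ2=γ+ψ≈1.3088
arm 3 (φ=240.0°): x'=-0.0659, y'=0.0922
  e−x'=0.1459;  (l²−L²−(e−x')²−y'²−z²)/2L = -0.3743
  γ=atan2(-0.4058,0.1459)=-1.2256;  ψ=arccos(-0.8680)=2.6220;  θ3=γ+ψ≈1.3964

θ₁ = 0.5237, θ₂ = 1.3088, θ₃ = 1.3964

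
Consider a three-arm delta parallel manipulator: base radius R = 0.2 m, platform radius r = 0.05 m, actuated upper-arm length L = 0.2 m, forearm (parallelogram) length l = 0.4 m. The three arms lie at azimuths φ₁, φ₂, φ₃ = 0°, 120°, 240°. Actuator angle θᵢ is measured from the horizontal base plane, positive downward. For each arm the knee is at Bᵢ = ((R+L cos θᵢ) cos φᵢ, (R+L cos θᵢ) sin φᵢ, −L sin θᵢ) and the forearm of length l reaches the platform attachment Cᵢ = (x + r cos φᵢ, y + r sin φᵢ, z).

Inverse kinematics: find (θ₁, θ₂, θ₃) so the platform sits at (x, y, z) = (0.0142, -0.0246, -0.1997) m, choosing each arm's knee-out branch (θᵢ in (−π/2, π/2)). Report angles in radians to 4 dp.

θ₁ = -0.0872, θ₂ = 0.2614, θ₃ = -0.0873

φ1=0.0° → target in arm frame (0.0142, -0.0246)
  A cos θ + B sin θ = C:  0.1358·cos θ + -0.1997·sin θ = 0.1527
  γ=atan2(-0.1997,0.1358)=-0.9736;  ψ=arccos(0.6322)=0.8864;  θ1=γ+ψ≈-0.0872
rotate P by −φ2: (-0.0284, 0.0000, -0.1997)
  A=0.1784, B=-0.1997, C=(l²−L²−A²−y'²−z²)/(2L)=0.1207
  γ=atan2(-0.1997,0.1784)=-0.8417;  ψ=arccos(0.4508)=1.1031;  θ2=γ+ψ≈0.2614
rotate P by −φ3: (0.0142, 0.0246, -0.1997)
  A=0.1358, B=-0.1997, C=(l²−L²−A²−y'²−z²)/(2L)=0.1527
  θ3 = atan2(B,A) + arccos(C/0.2415) = -0.0873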